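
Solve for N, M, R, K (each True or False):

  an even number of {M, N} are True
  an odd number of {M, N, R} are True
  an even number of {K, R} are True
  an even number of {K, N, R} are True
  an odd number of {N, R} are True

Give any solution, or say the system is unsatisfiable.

N = False; M = False; R = True; K = True

{M, N}: 0 true → even ✓
{M, N, R}: 1 true → odd ✓
{K, R}: 2 true → even ✓
{K, N, R}: 2 true → even ✓
{N, R}: 1 true → odd ✓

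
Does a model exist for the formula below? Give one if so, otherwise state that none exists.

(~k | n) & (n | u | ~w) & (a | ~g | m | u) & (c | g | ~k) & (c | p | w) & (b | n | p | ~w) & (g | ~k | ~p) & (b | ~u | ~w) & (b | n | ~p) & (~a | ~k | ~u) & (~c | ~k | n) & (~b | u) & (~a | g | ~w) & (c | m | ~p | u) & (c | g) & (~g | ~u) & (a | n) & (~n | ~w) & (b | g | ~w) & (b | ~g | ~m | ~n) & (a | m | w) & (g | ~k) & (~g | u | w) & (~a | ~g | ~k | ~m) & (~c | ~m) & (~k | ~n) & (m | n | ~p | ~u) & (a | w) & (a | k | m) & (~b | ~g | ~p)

Set p = False.
Set b = True.
  then (~b | u) forces u = True.
  then (~g | ~u) forces g = False.
  then (g | ~k) forces k = False.
  then (c | g) forces c = True.
  then (~c | ~m) forces m = False.
  then (a | k | m) forces a = True.
  then (~a | g | ~w) forces w = False.
Set n = False.
All clauses satisfied.

p = False; b = True; m = False; k = False; a = True; g = False; c = True; w = False; u = True; n = False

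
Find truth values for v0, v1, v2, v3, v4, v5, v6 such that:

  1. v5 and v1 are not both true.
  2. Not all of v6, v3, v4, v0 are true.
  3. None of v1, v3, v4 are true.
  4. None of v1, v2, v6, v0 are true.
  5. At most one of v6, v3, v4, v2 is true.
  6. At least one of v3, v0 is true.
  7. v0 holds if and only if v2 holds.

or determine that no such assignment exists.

Case v0 = True:
  Constraint (4) is violated (v0=T) — contradiction.
Case v0 = False:
  (3) forces v1 = False.
  (3) forces v3 = False.
  Constraint (6) is violated (v3=F, v0=F) — contradiction.
Both cases fail — unsatisfiable.

Unsatisfiable — no assignment works.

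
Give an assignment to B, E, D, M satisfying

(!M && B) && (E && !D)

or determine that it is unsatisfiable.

B: True; E: True; D: False; M: False

  !M && B = True
    !M = True
  E && !D = True
    !D = True
Both conjuncts True, so the formula holds.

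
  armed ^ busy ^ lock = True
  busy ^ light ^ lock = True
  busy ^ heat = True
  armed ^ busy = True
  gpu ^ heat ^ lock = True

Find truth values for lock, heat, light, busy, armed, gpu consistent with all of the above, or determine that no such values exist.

lock=F, heat=F, light=F, busy=T, armed=F, gpu=T

armed ^ busy ^ lock = F ^ T ^ F = True ✓
busy ^ light ^ lock = T ^ F ^ F = True ✓
busy ^ heat = T ^ F = True ✓
armed ^ busy = F ^ T = True ✓
gpu ^ heat ^ lock = T ^ F ^ F = True ✓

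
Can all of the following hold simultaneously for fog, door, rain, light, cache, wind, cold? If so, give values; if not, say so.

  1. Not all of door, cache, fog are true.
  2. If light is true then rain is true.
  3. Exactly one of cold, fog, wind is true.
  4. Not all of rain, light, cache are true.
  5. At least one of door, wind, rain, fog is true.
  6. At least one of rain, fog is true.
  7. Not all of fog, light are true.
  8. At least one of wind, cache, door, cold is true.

fog = False, door = False, rain = True, light = True, cache = False, wind = True, cold = False

  (1) {door, cache, fog}: 0/3 true — not all ✓
  (2) light=T ⇒ rain: T ✓
  (3) {cold, fog, wind}: 1 true — exactly one ✓
  (4) {rain, light, cache}: 2/3 true — not all ✓
  (5) {door, wind, rain, fog}: 2 true — at least one ✓
  (6) {rain, fog}: 1 true — at least one ✓
  (7) {fog, light}: 1/2 true — not all ✓
  (8) {wind, cache, door, cold}: 1 true — at least one ✓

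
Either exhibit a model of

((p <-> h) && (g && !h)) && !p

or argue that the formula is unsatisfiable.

g = True, p = False, h = False

  (p <-> h) && (g && !h) = True
    p <-> h = True
    g && !h = True
      !h = True
  !p = True
Both conjuncts True, so the formula holds.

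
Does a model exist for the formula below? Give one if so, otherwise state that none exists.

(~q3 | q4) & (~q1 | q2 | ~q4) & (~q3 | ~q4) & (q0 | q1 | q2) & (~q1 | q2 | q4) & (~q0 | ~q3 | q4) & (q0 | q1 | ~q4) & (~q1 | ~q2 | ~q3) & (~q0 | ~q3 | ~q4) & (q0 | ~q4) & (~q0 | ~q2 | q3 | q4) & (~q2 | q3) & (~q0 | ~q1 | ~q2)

q0=T, q1=F, q2=F, q3=F, q4=T

Try q0 = False:
  (q0 | ~q4) forces q4 = False.
  (~q3 | q4) forces q3 = False.
  (~q2 | q3) forces q2 = False.
  (q0 | q1 | q2) forces q1 = True.
  clause (~q1 | q2 | q4) is falsified — backtrack.
So q0 = True.
Try q1 = True:
  (~q0 | ~q1 | ~q2) forces q2 = False.
  (~q1 | q2 | ~q4) forces q4 = False.
  clause (~q1 | q2 | q4) is falsified — backtrack.
So q1 = False.
Set q2 = False.
Set q3 = False.
Set q4 = True.
All clauses satisfied.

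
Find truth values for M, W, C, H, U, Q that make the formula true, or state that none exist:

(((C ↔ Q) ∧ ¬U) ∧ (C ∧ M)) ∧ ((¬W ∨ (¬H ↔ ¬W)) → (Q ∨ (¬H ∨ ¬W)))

M: True, W: False, C: True, H: False, U: False, Q: True

  ((C ↔ Q) ∧ ¬U) ∧ (C ∧ M) = True
    (C ↔ Q) ∧ ¬U = True
      C ↔ Q = True
      ¬U = True
    C ∧ M = True
  (¬W ∨ (¬H ↔ ¬W)) → (Q ∨ (¬H ∨ ¬W)) = True
    ¬W ∨ (¬H ↔ ¬W) = True
      ¬W = True
      ¬H ↔ ¬W = True
        ¬H = True
        ¬W = True
    Q ∨ (¬H ∨ ¬W) = True
      ¬H ∨ ¬W = True
        ¬H = True
        ¬W = True
Both conjuncts True, so the formula holds.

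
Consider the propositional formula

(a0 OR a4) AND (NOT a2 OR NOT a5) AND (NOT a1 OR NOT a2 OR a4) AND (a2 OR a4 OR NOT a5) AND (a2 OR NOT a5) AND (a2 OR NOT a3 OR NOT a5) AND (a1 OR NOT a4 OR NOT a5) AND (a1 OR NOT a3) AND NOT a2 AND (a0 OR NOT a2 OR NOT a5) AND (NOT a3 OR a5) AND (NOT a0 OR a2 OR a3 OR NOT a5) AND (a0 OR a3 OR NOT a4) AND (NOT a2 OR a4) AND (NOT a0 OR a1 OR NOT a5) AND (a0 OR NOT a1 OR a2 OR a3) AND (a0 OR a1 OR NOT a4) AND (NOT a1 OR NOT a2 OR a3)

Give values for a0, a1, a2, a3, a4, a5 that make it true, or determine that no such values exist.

Unit clause (NOT a2) forces a2 = False.
In (a2 OR NOT a5) only NOT a5 is left, so a5 = False.
In (NOT a3 OR a5) only NOT a3 is left, so a3 = False.
Set a0 = True.
Set a1 = True.
Set a4 = False.
All clauses satisfied.

a0: True; a1: True; a2: False; a3: False; a4: False; a5: False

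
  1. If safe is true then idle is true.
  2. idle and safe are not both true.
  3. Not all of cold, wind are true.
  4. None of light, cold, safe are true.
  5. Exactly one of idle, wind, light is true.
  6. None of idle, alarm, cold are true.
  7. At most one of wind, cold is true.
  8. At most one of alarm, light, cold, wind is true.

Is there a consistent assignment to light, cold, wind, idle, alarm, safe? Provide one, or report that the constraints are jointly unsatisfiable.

light: False, cold: False, wind: True, idle: False, alarm: False, safe: False

  (1) safe=F ⇒ idle: vacuous ✓
  (2) idle=F, safe=F — not both ✓
  (3) {cold, wind}: 1/2 true — not all ✓
  (4) {light, cold, safe}: 0 true — none ✓
  (5) {idle, wind, light}: 1 true — exactly one ✓
  (6) {idle, alarm, cold}: 0 true — none ✓
  (7) {wind, cold}: 1 true — at most one ✓
  (8) {alarm, light, cold, wind}: 1 true — at most one ✓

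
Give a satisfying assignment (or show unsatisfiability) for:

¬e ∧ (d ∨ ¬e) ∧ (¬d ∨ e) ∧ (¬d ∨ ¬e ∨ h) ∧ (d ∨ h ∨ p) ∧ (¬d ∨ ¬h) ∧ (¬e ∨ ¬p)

d = False, e = False, p = True, h = False

Unit clause (¬e) forces e = False.
In (¬d ∨ e) only ¬d is left, so d = False.
Set p = True.
Set h = False.
Check each clause:
  (¬e): ¬e holds.
  (d ∨ ¬e): ¬e holds.
  (¬d ∨ e): ¬d holds.
  (¬d ∨ ¬e ∨ h): ¬d holds.
  (d ∨ h ∨ p): p holds.
  (¬d ∨ ¬h): ¬d holds.
  (¬e ∨ ¬p): ¬e holds.
All clauses satisfied.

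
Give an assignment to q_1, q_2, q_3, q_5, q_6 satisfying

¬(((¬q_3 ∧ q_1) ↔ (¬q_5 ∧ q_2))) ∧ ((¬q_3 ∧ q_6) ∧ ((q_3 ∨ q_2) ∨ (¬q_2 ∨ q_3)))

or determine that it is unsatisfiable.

q_1 = True; q_2 = False; q_3 = False; q_5 = True; q_6 = True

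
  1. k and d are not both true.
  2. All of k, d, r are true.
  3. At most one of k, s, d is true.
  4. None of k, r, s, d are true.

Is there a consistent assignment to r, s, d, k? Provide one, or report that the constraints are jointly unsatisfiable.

Case r = True:
  Constraint (4) is violated (r=T) — contradiction.
Case r = False:
  Constraint (2) is violated (r=F) — contradiction.
Both cases fail — unsatisfiable.

No satisfying assignment exists.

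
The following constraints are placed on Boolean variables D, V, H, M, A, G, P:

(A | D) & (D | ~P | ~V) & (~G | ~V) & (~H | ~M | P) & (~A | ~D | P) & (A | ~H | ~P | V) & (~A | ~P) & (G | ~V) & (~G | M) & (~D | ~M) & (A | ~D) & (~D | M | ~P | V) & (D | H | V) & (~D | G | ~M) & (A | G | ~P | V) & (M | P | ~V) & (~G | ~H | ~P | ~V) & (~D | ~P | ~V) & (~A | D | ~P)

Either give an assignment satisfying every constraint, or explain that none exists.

D = False; V = False; H = True; M = False; A = True; G = False; P = False

Set D = False.
  then (A | D) forces A = True.
  then (~A | ~P) forces P = False.
Try V = True:
  (~G | ~V) forces G = False.
  clause (G | ~V) is falsified — backtrack.
So V = False.
  then (D | H | V) forces H = True.
  then (~H | ~M | P) forces M = False.
  then (~G | M) forces G = False.
All clauses satisfied.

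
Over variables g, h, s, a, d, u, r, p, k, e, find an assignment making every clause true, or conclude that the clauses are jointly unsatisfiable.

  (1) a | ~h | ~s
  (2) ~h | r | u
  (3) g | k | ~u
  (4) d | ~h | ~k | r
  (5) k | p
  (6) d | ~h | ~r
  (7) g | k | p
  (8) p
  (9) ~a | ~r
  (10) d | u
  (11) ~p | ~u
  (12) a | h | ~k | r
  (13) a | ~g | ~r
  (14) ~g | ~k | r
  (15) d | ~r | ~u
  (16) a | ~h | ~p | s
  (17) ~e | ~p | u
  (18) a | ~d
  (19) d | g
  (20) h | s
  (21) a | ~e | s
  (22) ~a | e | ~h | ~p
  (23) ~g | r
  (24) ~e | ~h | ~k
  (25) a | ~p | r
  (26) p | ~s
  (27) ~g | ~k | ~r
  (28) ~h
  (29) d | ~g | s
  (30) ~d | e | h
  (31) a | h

Unsatisfiable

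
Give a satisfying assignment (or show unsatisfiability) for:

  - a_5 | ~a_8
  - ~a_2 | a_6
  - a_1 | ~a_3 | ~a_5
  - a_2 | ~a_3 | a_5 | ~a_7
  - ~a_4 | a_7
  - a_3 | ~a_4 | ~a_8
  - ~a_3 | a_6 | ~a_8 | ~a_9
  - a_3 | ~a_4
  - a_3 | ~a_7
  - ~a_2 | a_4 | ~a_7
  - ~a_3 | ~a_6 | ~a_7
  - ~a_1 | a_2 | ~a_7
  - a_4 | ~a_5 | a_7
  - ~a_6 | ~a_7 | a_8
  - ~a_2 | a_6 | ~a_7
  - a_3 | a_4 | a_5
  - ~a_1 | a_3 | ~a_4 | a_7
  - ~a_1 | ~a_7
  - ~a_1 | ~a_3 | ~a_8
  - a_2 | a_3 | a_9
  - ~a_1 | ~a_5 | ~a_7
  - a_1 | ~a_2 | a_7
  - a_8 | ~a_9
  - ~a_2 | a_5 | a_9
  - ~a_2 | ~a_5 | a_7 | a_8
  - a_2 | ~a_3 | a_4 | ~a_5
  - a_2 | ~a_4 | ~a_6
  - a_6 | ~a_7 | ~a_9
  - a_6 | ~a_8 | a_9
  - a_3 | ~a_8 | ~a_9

a_1=T, a_2=F, a_3=T, a_4=F, a_5=F, a_6=T, a_7=F, a_8=F, a_9=F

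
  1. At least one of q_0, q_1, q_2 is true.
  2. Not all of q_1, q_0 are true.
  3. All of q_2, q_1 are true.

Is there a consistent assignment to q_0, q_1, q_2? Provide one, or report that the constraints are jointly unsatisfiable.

q_0 = False; q_1 = True; q_2 = True

  (1) {q_0, q_1, q_2}: 2 true — at least one ✓
  (2) {q_1, q_0}: 1/2 true — not all ✓
  (3) {q_2, q_1}: all 2 true ✓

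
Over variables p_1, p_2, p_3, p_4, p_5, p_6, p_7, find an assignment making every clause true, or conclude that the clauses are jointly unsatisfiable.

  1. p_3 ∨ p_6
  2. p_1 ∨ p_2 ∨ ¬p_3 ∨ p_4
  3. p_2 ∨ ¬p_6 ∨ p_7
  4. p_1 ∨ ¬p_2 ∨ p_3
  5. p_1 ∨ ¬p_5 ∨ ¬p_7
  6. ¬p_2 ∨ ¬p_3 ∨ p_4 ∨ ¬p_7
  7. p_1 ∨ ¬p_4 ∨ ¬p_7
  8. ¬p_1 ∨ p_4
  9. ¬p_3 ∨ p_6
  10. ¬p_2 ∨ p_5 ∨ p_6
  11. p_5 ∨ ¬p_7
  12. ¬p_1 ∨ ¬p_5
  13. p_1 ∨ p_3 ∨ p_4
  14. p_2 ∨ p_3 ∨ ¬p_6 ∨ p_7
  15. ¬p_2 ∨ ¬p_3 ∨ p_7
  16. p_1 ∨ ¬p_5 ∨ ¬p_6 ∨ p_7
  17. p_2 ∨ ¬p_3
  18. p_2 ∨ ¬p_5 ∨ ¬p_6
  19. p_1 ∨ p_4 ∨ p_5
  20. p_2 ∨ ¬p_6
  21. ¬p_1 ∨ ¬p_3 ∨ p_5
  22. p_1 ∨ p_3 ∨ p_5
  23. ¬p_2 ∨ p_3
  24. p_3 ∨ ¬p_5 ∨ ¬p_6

The formula is unsatisfiable.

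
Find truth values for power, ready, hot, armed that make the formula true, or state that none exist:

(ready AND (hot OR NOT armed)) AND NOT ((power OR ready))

Unsatisfiable

Case ready = True: the conjunct NOT ((power OR ready)) becomes NOT ((power OR True)) = False.
Case ready = False: the conjunct ready is False.
Both cases fail — unsatisfiable.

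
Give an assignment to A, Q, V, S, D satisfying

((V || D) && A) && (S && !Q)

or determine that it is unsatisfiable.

A: True; Q: False; V: True; S: True; D: True

  (V || D) && A = True
    V || D = True
  S && !Q = True
    !Q = True
Both conjuncts True, so the formula holds.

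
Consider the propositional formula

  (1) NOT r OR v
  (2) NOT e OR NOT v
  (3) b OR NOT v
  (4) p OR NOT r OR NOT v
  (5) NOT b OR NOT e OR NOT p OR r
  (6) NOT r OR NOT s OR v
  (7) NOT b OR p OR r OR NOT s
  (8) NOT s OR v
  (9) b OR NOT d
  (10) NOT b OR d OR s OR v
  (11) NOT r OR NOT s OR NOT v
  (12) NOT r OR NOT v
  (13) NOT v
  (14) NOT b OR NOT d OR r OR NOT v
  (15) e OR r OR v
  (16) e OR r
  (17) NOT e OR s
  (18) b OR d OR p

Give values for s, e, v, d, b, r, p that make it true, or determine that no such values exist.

Unsatisfiable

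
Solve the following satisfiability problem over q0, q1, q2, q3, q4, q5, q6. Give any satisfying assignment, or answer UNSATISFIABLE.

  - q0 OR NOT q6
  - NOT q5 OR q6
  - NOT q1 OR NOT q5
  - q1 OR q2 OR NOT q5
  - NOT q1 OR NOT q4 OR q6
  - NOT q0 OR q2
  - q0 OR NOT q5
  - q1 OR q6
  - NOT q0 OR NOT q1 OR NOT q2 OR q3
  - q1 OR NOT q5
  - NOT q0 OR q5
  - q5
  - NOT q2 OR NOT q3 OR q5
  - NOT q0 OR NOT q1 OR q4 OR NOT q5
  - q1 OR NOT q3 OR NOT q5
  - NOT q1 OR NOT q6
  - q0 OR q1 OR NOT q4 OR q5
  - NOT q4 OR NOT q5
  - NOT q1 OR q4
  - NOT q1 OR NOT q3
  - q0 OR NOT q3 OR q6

Case q5 = True:
  (NOT q5 OR q6) forces q6 = True.
  (q0 OR NOT q6) forces q0 = True.
  (NOT q1 OR NOT q5) forces q1 = False.
  Clause (q1 OR NOT q5) is falsified — contradiction.
Case q5 = False:
  Clause (q5) is falsified — contradiction.
Both cases fail, so the formula is unsatisfiable.

UNSATISFIABLE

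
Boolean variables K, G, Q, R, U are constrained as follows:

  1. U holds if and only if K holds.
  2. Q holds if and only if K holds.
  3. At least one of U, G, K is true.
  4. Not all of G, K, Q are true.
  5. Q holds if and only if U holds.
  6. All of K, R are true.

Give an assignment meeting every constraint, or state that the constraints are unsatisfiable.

K = True; G = False; Q = True; R = True; U = True

  (1) U=T, K=T — same ✓
  (2) Q=T, K=T — same ✓
  (3) {U, G, K}: 2 true — at least one ✓
  (4) {G, K, Q}: 2/3 true — not all ✓
  (5) Q=T, U=T — same ✓
  (6) {K, R}: all 2 true ✓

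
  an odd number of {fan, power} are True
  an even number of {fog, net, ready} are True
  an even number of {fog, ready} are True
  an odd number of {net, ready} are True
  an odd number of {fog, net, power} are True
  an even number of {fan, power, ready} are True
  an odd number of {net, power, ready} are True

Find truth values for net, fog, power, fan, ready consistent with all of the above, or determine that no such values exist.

net = False, fog = True, power = False, fan = True, ready = True

{fan, power}: 1 true → odd ✓
{fog, net, ready}: 2 true → even ✓
{fog, ready}: 2 true → even ✓
{net, ready}: 1 true → odd ✓
{fog, net, power}: 1 true → odd ✓
{fan, power, ready}: 2 true → even ✓
{net, power, ready}: 1 true → odd ✓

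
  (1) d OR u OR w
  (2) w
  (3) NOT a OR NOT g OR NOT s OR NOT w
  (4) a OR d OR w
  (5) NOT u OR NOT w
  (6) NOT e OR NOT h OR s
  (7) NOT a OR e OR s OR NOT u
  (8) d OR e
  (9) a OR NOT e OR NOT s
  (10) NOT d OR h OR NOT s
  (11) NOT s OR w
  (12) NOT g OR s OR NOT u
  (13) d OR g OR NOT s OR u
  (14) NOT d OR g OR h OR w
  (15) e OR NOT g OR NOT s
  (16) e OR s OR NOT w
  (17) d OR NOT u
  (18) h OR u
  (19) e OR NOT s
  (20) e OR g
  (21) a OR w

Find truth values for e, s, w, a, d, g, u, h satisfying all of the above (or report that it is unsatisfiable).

Unit clause (w) forces w = True.
In (NOT u OR NOT w) only NOT u is left, so u = False.
In (h OR u) only h is left, so h = True.
Try e = False:
  (d OR e) forces d = True.
  (e OR s OR NOT w) forces s = True.
  clause (e OR NOT s) is falsified — backtrack.
So e = True.
  then (NOT e OR NOT h OR s) forces s = True.
  then (a OR NOT e OR NOT s) forces a = True.
  then (NOT a OR NOT g OR NOT s OR NOT w) forces g = False.
  then (d OR g OR NOT s OR u) forces d = True.
All clauses satisfied.

e = True, s = True, w = True, a = True, d = True, g = False, u = False, h = True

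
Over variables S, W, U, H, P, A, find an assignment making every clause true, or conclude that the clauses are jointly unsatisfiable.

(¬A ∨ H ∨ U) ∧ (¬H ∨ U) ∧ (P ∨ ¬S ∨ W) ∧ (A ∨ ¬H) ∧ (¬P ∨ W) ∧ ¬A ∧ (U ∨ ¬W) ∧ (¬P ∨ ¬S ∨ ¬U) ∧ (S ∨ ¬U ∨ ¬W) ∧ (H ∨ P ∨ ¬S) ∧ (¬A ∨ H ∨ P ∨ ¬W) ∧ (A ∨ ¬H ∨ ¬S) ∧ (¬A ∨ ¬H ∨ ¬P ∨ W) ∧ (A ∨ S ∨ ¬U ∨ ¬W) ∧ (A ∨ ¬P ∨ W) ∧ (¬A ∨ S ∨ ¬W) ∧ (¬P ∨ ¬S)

Unit clause (¬A) forces A = False.
In (A ∨ ¬H) only ¬H is left, so H = False.
Try S = True:
  (H ∨ P ∨ ¬S) forces P = True.
  clause (¬P ∨ ¬S) is falsified — backtrack.
So S = False.
Set W = False.
  then (¬P ∨ W) forces P = False.
Set U = False.
All clauses satisfied.

S = False, W = False, U = False, H = False, P = False, A = False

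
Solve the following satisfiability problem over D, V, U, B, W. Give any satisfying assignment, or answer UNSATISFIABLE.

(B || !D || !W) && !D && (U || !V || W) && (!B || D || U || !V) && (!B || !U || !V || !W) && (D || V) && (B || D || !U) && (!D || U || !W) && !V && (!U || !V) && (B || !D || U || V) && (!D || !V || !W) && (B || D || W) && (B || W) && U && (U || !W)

Unsatisfiable — no assignment works.

Case D = True:
  Clause (!D) is falsified — contradiction.
Case D = False:
  (D || V) forces V = True.
  Clause (!V) is falsified — contradiction.
Both cases fail, so the formula is unsatisfiable.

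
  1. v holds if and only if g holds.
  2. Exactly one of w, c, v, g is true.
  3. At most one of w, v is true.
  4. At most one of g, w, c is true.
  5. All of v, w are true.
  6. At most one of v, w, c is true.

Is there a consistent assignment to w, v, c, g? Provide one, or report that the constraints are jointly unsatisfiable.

The formula is unsatisfiable.

Case v = True:
  (1) with v=T forces g = True.
  Constraint (2) is violated (v=T, g=T) — contradiction.
Case v = False:
  Constraint (5) is violated (v=F) — contradiction.
Both cases fail — unsatisfiable.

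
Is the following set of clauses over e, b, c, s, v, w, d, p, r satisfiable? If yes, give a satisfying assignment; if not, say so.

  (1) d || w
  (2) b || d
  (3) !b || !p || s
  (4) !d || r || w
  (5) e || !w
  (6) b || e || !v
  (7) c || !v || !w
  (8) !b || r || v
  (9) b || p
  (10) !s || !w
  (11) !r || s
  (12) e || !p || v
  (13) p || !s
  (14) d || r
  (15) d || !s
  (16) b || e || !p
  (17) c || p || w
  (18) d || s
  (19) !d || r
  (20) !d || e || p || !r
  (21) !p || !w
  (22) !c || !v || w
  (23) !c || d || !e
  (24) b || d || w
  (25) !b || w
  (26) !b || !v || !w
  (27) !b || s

Set e = True.
Try b = True:
  (!b || w) forces w = True.
  (!s || !w) forces s = False.
  clause (!b || s) is falsified — backtrack.
So b = False.
  then (b || d) forces d = True.
  then (b || p) forces p = True.
  then (!d || r) forces r = True.
  then (!p || !w) forces w = False.
  then (!r || s) forces s = True.
Set c = False.
Set v = False.
All clauses satisfied.

e=T, b=F, c=F, s=T, v=F, w=F, d=T, p=T, r=T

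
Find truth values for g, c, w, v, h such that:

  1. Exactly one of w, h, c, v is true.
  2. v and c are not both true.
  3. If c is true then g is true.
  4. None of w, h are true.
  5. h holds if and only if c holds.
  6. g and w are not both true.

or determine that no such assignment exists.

g=F, c=F, w=F, v=T, h=F

  (1) {w, h, c, v}: 1 true — exactly one ✓
  (2) v=T, c=F — not both ✓
  (3) c=F ⇒ g: vacuous ✓
  (4) {w, h}: 0 true — none ✓
  (5) h=F, c=F — same ✓
  (6) g=F, w=F — not both ✓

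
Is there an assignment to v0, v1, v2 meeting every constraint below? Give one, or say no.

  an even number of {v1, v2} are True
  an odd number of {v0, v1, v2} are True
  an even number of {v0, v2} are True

v0 = True, v1 = True, v2 = True

{v1, v2}: 2 true → even ✓
{v0, v1, v2}: 3 true → odd ✓
{v0, v2}: 2 true → even ✓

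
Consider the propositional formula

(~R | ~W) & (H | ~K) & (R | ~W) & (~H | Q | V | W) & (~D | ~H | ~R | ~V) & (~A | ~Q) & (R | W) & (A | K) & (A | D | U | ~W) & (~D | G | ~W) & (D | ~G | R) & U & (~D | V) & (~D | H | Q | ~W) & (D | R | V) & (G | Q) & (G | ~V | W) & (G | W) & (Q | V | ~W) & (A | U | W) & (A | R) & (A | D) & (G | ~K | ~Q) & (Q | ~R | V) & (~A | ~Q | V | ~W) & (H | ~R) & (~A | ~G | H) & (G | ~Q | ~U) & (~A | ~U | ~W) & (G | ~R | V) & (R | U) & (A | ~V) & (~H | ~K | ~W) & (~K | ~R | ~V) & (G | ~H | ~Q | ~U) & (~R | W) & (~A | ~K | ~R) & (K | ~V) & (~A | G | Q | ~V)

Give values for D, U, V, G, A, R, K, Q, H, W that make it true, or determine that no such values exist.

Case R = True:
  (~R | ~W) forces W = False.
  Clause (~R | W) is falsified — contradiction.
Case R = False:
  (R | ~W) forces W = False.
  Clause (R | W) is falsified — contradiction.
Both cases fail, so the formula is unsatisfiable.

Unsatisfiable — no assignment works.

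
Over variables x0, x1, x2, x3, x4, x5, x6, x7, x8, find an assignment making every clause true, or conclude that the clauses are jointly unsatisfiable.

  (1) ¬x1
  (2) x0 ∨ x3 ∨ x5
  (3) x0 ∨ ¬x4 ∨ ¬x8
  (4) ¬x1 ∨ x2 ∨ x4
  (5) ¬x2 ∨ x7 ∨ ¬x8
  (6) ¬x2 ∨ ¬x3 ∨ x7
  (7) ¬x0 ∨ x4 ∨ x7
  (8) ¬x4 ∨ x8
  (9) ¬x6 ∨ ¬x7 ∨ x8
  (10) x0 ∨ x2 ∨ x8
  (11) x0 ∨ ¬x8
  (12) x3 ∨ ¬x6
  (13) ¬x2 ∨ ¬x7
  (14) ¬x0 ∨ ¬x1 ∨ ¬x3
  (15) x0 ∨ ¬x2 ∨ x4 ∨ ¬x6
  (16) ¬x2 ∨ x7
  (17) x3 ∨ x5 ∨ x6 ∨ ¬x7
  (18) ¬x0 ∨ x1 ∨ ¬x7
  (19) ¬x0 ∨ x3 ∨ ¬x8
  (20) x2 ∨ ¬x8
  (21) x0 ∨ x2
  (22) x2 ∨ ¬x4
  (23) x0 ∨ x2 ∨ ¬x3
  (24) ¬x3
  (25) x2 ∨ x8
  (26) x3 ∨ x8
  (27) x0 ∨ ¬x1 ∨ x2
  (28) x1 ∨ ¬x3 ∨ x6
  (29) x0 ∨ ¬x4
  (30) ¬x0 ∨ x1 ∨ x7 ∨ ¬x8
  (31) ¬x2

Case x2 = True:
  Clause (¬x2) is falsified — contradiction.
Case x2 = False:
  (¬x1) forces x1 = False.
  (x2 ∨ ¬x8) forces x8 = False.
  Clause (x2 ∨ x8) is falsified — contradiction.
Both cases fail, so the formula is unsatisfiable.

UNSATISFIABLE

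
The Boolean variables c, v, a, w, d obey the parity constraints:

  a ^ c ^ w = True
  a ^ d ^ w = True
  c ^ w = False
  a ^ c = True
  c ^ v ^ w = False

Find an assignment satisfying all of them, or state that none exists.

c = False; v = False; a = True; w = False; d = False

a ^ c ^ w = T ^ F ^ F = True ✓
a ^ d ^ w = T ^ F ^ F = True ✓
c ^ w = F ^ F = False ✓
a ^ c = T ^ F = True ✓
c ^ v ^ w = F ^ F ^ F = False ✓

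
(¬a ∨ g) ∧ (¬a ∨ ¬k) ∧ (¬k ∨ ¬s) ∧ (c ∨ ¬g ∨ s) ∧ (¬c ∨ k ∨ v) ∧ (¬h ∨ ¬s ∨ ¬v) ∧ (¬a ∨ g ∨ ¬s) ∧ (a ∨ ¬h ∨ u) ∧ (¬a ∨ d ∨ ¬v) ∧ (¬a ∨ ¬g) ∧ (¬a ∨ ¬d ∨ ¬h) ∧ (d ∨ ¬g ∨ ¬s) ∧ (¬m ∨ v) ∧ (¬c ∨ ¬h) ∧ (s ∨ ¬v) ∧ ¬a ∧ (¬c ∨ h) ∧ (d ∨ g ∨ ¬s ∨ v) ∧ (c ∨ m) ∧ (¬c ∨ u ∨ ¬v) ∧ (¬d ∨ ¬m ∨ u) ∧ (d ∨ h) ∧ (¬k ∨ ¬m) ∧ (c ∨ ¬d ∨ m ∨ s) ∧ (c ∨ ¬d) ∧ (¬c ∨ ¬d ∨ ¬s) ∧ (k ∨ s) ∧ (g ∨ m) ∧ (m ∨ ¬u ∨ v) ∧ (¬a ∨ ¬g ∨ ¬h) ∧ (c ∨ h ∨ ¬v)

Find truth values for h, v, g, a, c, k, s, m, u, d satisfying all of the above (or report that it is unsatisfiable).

Case c = True:
  (¬c ∨ ¬h) forces h = False.
  Clause (¬c ∨ h) is falsified — contradiction.
Case c = False:
  (¬a) forces a = False.
  (c ∨ m) forces m = True.
  (¬m ∨ v) forces v = True.
  (s ∨ ¬v) forces s = True.
  (¬k ∨ ¬s) forces k = False.
  (¬h ∨ ¬s ∨ ¬v) forces h = False.
  Clause (c ∨ h ∨ ¬v) is falsified — contradiction.
Both cases fail, so the formula is unsatisfiable.

Unsatisfiable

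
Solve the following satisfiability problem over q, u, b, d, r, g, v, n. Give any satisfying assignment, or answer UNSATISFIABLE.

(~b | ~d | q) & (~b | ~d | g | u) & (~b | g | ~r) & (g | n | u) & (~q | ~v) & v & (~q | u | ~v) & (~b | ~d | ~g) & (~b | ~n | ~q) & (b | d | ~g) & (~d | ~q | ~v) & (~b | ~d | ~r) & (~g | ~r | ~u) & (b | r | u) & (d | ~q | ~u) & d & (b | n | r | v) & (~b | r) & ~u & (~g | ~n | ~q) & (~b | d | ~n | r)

Unit clause (v) forces v = True.
Unit clause (d) forces d = True.
Unit clause (~u) forces u = False.
In (~q | ~v) only ~q is left, so q = False.
In (~b | ~d | q) only ~b is left, so b = False.
In (b | r | u) only r is left, so r = True.
Set g = False.
  then (g | n | u) forces n = True.
All clauses satisfied.

q = False, u = False, b = False, d = True, r = True, g = False, v = True, n = True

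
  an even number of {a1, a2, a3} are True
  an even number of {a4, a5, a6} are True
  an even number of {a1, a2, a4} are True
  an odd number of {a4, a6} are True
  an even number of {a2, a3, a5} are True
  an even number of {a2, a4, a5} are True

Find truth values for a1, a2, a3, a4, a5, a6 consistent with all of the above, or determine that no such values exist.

a1=T; a2=T; a3=F; a4=F; a5=T; a6=T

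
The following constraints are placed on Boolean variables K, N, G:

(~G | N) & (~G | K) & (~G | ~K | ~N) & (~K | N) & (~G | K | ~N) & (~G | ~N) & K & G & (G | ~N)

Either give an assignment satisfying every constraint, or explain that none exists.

Unsatisfiable — no assignment works.

Case G = True:
  (~G | N) forces N = True.
  Clause (~G | ~N) is falsified — contradiction.
Case G = False:
  Clause (G) is falsified — contradiction.
Both cases fail, so the formula is unsatisfiable.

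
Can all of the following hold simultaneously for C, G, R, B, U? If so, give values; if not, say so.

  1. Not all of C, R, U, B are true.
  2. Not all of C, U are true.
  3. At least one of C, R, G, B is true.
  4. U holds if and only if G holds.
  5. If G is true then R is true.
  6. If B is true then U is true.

C = False, G = False, R = True, B = False, U = False

  (1) {C, R, U, B}: 1/4 true — not all ✓
  (2) {C, U}: 0/2 true — not all ✓
  (3) {C, R, G, B}: 1 true — at least one ✓
  (4) U=F, G=F — same ✓
  (5) G=F ⇒ R: vacuous ✓
  (6) B=F ⇒ U: vacuous ✓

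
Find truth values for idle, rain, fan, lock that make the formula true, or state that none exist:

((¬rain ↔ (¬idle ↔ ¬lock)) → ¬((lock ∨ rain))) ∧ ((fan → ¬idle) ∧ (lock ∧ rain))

idle = True, rain = True, fan = False, lock = True

  (¬rain ↔ (¬idle ↔ ¬lock)) → ¬((lock ∨ rain)) = True
    ¬rain ↔ (¬idle ↔ ¬lock) = False
      ¬rain = False
      ¬idle ↔ ¬lock = True
        ¬idle = False
        ¬lock = False
    ¬((lock ∨ rain)) = False
      lock ∨ rain = True
  (fan → ¬idle) ∧ (lock ∧ rain) = True
    fan → ¬idle = True
      ¬idle = False
    lock ∧ rain = True
Both conjuncts True, so the formula holds.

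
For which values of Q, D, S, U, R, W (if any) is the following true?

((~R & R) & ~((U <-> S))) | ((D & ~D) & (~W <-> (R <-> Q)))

Case D = True: the formula simplifies to (~R & R) & ~((U <-> S)).
  R = True: the conjunct ~R is False.
  R = False: the conjunct R is False.
Case D = False: the formula simplifies to (~R & R) & ~((U <-> S)).
  R = True: the conjunct ~R is False.
  R = False: the conjunct R is False.
Both cases fail — unsatisfiable.

Unsatisfiable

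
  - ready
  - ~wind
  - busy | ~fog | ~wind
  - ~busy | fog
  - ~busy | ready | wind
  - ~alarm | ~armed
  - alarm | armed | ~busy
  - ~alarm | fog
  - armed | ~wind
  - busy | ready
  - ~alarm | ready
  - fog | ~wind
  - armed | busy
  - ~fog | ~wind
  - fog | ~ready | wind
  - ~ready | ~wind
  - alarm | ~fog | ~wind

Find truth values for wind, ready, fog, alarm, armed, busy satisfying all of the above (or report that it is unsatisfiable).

Unit clause (ready) forces ready = True.
Unit clause (~wind) forces wind = False.
In (fog | ~ready | wind) only fog is left, so fog = True.
Set alarm = False.
Try armed = False:
  (alarm | armed | ~busy) forces busy = False.
  clause (armed | busy) is falsified — backtrack.
So armed = True.
Set busy = False.
All clauses satisfied.

wind=F, ready=T, fog=T, alarm=F, armed=T, busy=F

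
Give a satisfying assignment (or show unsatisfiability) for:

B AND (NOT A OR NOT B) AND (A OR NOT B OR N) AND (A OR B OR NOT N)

Unit clause (B) forces B = True.
In (NOT A OR NOT B) only NOT A is left, so A = False.
In (A OR NOT B OR N) only N is left, so N = True.
Check each clause:
  (B): B holds.
  (NOT A OR NOT B): NOT A holds.
  (A OR NOT B OR N): N holds.
  (A OR B OR NOT N): B holds.
All clauses satisfied.

A=F, N=T, B=T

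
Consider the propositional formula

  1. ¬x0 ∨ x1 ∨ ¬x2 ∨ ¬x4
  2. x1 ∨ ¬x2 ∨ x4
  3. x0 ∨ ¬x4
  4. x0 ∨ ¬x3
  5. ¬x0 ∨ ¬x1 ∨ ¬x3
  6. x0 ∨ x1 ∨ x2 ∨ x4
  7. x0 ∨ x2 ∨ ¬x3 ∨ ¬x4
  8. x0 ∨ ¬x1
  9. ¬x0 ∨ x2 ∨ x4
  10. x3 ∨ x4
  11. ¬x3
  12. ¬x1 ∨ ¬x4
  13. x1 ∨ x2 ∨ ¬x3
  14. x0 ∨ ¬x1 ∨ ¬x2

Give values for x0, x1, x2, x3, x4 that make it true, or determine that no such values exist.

Unit clause (¬x3) forces x3 = False.
In (x3 ∨ x4) only x4 is left, so x4 = True.
In (¬x1 ∨ ¬x4) only ¬x1 is left, so x1 = False.
In (x0 ∨ ¬x4) only x0 is left, so x0 = True.
In (¬x0 ∨ x1 ∨ ¬x2 ∨ ¬x4) only ¬x2 is left, so x2 = False.
All clauses satisfied.

x0 = True, x1 = False, x2 = False, x3 = False, x4 = True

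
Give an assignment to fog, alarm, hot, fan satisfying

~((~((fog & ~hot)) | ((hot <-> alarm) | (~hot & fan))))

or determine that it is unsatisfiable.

fog = True, alarm = True, hot = False, fan = False

  ~((~((fog & ~hot)) | ((hot <-> alarm) | (~hot & fan)))) = True
    ~((fog & ~hot)) | ((hot <-> alarm) | (~hot & fan)) = False
      ~((fog & ~hot)) = False
        fog & ~hot = True
          ~hot = True
      (hot <-> alarm) | (~hot & fan) = False
        hot <-> alarm = False
        ~hot & fan = False
          ~hot = True
The formula evaluates to True.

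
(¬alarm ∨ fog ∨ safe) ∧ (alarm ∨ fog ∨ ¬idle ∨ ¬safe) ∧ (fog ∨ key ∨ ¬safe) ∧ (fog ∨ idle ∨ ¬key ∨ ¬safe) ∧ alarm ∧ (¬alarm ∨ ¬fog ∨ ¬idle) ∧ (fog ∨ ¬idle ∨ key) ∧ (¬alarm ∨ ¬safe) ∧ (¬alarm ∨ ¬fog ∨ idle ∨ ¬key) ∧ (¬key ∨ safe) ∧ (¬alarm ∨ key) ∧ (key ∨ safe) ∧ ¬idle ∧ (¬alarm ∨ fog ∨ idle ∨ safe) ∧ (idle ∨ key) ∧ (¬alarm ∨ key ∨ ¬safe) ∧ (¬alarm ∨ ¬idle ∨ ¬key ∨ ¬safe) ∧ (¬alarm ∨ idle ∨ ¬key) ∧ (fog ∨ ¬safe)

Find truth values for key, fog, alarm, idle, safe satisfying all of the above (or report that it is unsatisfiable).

No satisfying assignment exists.

Case key = True:
  (alarm) forces alarm = True.
  (¬alarm ∨ ¬safe) forces safe = False.
  Clause (¬key ∨ safe) is falsified — contradiction.
Case key = False:
  (alarm) forces alarm = True.
  Clause (¬alarm ∨ key) is falsified — contradiction.
Both cases fail, so the formula is unsatisfiable.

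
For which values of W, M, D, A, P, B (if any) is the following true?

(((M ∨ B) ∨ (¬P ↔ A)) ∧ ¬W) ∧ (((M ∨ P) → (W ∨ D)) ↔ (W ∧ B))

W=F, M=F, D=F, A=F, P=T, B=T

  ((M ∨ B) ∨ (¬P ↔ A)) ∧ ¬W = True
    (M ∨ B) ∨ (¬P ↔ A) = True
      M ∨ B = True
      ¬P ↔ A = True
        ¬P = False
    ¬W = True
  ((M ∨ P) → (W ∨ D)) ↔ (W ∧ B) = True
    (M ∨ P) → (W ∨ D) = False
      M ∨ P = True
      W ∨ D = False
    W ∧ B = False
Both conjuncts True, so the formula holds.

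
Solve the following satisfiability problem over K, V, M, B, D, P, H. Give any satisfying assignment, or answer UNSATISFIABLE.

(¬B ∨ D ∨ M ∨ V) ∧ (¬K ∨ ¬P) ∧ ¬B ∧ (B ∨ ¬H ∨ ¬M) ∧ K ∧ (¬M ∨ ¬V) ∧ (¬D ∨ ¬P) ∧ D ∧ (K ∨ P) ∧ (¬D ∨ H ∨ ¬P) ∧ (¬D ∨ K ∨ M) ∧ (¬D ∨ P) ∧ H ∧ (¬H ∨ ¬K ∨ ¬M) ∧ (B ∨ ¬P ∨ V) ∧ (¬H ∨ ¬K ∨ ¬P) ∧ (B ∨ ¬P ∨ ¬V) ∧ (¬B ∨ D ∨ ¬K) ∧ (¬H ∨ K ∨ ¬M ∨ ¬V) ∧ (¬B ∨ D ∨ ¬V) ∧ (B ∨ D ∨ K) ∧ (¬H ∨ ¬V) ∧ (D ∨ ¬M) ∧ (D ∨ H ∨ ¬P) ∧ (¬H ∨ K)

The formula is unsatisfiable.

Case K = True:
  (¬K ∨ ¬P) forces P = False.
  (¬B) forces B = False.
  (D) forces D = True.
  Clause (¬D ∨ P) is falsified — contradiction.
Case K = False:
  Clause (K) is falsified — contradiction.
Both cases fail, so the formula is unsatisfiable.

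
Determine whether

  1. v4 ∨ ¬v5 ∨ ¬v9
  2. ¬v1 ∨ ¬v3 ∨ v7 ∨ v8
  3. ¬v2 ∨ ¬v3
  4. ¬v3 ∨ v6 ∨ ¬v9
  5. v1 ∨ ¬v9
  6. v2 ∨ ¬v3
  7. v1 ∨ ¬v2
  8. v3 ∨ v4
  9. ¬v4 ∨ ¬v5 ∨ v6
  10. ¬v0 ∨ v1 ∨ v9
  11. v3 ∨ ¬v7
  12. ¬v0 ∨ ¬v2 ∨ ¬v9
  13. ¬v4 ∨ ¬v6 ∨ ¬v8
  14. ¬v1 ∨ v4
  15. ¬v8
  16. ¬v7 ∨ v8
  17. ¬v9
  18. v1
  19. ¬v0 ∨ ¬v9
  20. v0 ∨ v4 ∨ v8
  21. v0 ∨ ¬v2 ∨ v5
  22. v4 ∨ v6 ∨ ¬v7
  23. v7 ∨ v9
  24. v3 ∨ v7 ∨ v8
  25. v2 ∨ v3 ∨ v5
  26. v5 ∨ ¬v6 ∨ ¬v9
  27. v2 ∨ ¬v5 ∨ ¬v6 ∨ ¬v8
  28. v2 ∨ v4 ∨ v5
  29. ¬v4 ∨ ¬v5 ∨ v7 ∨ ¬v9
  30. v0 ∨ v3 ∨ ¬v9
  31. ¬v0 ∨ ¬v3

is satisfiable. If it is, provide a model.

UNSATISFIABLE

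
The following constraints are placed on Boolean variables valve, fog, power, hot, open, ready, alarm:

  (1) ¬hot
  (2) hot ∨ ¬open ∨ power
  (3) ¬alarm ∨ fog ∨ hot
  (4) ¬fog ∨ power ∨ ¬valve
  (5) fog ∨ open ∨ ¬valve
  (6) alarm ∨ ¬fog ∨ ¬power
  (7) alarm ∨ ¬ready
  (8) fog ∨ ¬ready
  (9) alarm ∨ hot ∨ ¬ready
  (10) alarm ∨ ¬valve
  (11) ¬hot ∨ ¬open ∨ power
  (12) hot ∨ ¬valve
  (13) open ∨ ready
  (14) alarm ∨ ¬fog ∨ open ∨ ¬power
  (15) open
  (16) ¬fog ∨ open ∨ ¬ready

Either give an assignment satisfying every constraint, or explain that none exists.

Unit clause (¬hot) forces hot = False.
In (hot ∨ ¬valve) only ¬valve is left, so valve = False.
Unit clause (open) forces open = True.
In (hot ∨ ¬open ∨ power) only power is left, so power = True.
Set fog = False.
  then (¬alarm ∨ fog ∨ hot) forces alarm = False.
  then (alarm ∨ ¬ready) forces ready = False.
All clauses satisfied.

valve = False; fog = False; power = True; hot = False; open = True; ready = False; alarm = False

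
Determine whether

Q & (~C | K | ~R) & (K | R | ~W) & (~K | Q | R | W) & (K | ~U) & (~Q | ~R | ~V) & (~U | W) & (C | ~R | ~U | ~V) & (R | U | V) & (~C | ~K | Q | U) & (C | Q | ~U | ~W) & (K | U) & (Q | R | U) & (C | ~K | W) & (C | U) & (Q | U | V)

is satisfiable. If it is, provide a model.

Q = True; W = True; R = False; K = True; U = True; C = True; V = True

Unit clause (Q) forces Q = True.
Set W = True.
Set R = False.
  then (K | R | ~W) forces K = True.
Set U = True.
Set C = True.
Set V = True.
All clauses satisfied.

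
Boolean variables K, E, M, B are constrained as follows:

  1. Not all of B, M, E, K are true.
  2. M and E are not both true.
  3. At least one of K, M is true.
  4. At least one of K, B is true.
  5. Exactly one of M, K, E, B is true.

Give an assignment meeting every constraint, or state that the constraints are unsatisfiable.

K: True, E: False, M: False, B: False

  (1) {B, M, E, K}: 1/4 true — not all ✓
  (2) M=F, E=F — not both ✓
  (3) {K, M}: 1 true — at least one ✓
  (4) {K, B}: 1 true — at least one ✓
  (5) {M, K, E, B}: 1 true — exactly one ✓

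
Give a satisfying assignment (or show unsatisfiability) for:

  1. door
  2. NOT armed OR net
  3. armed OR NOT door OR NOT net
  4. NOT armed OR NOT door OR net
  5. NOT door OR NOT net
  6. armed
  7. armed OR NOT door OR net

Unsatisfiable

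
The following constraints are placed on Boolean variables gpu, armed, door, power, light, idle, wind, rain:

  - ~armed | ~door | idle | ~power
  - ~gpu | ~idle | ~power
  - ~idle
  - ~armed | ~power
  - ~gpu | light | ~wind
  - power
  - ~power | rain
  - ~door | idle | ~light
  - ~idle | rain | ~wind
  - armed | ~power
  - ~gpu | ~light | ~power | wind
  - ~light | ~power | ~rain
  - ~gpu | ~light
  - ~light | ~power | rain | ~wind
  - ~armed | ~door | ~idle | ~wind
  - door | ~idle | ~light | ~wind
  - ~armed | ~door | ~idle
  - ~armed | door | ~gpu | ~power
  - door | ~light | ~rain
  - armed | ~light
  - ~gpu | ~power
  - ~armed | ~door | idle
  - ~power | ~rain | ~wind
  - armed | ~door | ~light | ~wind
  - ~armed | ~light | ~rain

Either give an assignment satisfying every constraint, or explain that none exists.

Unsatisfiable

Case power = True:
  (~idle) forces idle = False.
  (~armed | ~power) forces armed = False.
  Clause (armed | ~power) is falsified — contradiction.
Case power = False:
  Clause (power) is falsified — contradiction.
Both cases fail, so the formula is unsatisfiable.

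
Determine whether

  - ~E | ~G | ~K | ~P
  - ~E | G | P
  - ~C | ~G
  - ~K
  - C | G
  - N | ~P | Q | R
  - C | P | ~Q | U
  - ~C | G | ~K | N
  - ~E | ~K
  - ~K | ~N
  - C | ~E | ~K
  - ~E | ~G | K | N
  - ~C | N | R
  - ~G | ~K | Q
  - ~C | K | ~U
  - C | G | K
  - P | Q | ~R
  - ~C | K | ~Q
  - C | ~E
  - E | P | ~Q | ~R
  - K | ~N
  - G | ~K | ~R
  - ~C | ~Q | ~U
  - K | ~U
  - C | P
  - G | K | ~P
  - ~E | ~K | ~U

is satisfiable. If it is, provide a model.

K = False; G = True; N = False; C = False; P = True; U = False; E = False; Q = False; R = True

Unit clause (~K) forces K = False.
In (K | ~N) only ~N is left, so N = False.
In (K | ~U) only ~U is left, so U = False.
Try G = False:
  (C | G) forces C = True.
  (~C | N | R) forces R = True.
  (~C | K | ~Q) forces Q = False.
  (P | Q | ~R) forces P = True.
  clause (G | K | ~P) is falsified — backtrack.
So G = True.
  then (~C | ~G) forces C = False.
  then (~E | ~G | K | N) forces E = False.
  then (C | P) forces P = True.
Set Q = False.
  then (N | ~P | Q | R) forces R = True.
All clauses satisfied.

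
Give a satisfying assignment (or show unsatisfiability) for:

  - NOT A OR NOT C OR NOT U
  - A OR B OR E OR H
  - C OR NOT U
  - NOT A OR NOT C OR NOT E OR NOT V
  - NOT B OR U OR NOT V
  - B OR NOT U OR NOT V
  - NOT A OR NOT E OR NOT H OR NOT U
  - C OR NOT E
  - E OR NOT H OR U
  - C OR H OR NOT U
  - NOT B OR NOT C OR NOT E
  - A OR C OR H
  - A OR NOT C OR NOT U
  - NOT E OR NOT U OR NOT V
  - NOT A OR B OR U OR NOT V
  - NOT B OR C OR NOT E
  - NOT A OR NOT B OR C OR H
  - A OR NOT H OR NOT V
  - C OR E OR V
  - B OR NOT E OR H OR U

U = False; H = False; V = False; A = True; E = False; C = True; B = True

Try U = True:
  (C OR NOT U) forces C = True.
  (NOT A OR NOT C OR NOT U) forces A = False.
  clause (A OR NOT C OR NOT U) is falsified — backtrack.
So U = False.
Set H = False.
Set V = False.
Set A = True.
Try E = True:
  (C OR NOT E) forces C = True.
  (NOT B OR NOT C OR NOT E) forces B = False.
  clause (B OR NOT E OR H OR U) is falsified — backtrack.
So E = False.
  then (C OR E OR V) forces C = True.
Set B = True.
All clauses satisfied.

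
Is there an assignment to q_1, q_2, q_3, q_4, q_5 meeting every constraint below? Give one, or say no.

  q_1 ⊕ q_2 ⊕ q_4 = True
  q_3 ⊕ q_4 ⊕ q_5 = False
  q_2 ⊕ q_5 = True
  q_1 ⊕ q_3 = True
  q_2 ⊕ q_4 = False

Unsatisfiable — no assignment works.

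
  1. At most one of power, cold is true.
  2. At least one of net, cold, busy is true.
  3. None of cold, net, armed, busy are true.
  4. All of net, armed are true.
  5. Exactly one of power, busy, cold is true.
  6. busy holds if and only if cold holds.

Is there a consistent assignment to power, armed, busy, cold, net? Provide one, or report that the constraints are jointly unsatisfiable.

Case armed = True:
  Constraint (3) is violated (armed=T) — contradiction.
Case armed = False:
  Constraint (4) is violated (armed=F) — contradiction.
Both cases fail — unsatisfiable.

The formula is unsatisfiable.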